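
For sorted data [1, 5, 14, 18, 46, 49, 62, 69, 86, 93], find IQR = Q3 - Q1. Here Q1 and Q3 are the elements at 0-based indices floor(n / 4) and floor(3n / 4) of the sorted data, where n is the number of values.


The data has n = 10 elements.
Q1 index = floor(10 / 4) = floor(2.5) = 2; Q3 index = floor(3 * 10 / 4) = floor(7.5) = 7
Q1 = element at index 2 = 14
Q3 = element at index 7 = 69
IQR = 69 - 14 = 55
Final answer: 55


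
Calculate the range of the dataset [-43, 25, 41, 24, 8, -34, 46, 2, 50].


Maximum value: 50
Minimum value: -43
Range = 50 - (-43) = 93
Final answer: 93


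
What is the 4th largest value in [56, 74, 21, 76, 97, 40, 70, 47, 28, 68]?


Sort descending: [97, 76, 74, 70, 68, 56, 47, 40, 28, 21]
The 4th element (1-indexed) is at index 3.
Value = 70
Final answer: 70


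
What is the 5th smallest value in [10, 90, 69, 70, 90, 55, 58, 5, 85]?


Sort ascending: [5, 10, 55, 58, 69, 70, 85, 90, 90]
The 5th element (1-indexed) is at index 4.
Value = 69
Final answer: 69


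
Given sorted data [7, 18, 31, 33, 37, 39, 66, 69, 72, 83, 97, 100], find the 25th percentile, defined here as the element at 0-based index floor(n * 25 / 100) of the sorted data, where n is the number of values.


The dataset has n = 12 elements.
Index = floor(12 * 25 / 100) = floor(300 / 100) = floor(3) = 3
Counting from index 0 in the sorted data, the element at index 3 is 33.
Final answer: 33


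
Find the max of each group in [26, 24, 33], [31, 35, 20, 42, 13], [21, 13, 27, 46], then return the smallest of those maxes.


Find max of each group:
  Group 1: [26, 24, 33] -> max = 33
  Group 2: [31, 35, 20, 42, 13] -> max = 42
  Group 3: [21, 13, 27, 46] -> max = 46
Maxes: [33, 42, 46]
Minimum of maxes = 33
Final answer: 33


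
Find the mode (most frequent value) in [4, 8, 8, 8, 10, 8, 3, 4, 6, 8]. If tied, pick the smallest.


Count the frequency of each value:
  3 appears 1 time(s)
  4 appears 2 time(s)
  6 appears 1 time(s)
  8 appears 5 time(s)
  10 appears 1 time(s)
Maximum frequency is 5.
Only 8 reaches that frequency, so it is the mode.
Final answer: 8


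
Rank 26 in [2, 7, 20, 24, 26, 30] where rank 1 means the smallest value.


Sort ascending: [2, 7, 20, 24, 26, 30]
Find 26 in the sorted list.
26 is at position 5 (1-indexed).
Final answer: 5


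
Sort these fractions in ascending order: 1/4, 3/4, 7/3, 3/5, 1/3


Convert to decimal for comparison:
  1/4 = 0.25
  3/4 = 0.75
  7/3 = 2.3333
  3/5 = 0.6
  1/3 = 0.3333
Decimals in increasing order: 0.25 < 0.3333 < 0.6 < 0.75 < 2.3333
Writing each back as its fraction gives the sorted order.
Final answer: 1/4, 1/3, 3/5, 3/4, 7/3


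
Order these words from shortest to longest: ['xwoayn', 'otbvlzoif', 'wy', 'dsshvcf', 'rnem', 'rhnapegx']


Compute lengths:
  'xwoayn' has length 6
  'otbvlzoif' has length 9
  'wy' has length 2
  'dsshvcf' has length 7
  'rnem' has length 4
  'rhnapegx' has length 8
Lengths in increasing order: 2 < 4 < 6 < 7 < 8 < 9
Listing the words in that order gives the answer.
Final answer: ['wy', 'rnem', 'xwoayn', 'dsshvcf', 'rhnapegx', 'otbvlzoif']


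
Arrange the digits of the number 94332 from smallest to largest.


The number 94332 has digits: 9, 4, 3, 3, 2
Sorted: 2, 3, 3, 4, 9
Joining the sorted digits gives the result.
Final answer: 23349


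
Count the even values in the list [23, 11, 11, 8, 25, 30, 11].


Check each element:
  23 is odd
  11 is odd
  11 is odd
  8 is even
  25 is odd
  30 is even
  11 is odd
Evens: [8, 30]
Count of evens = 2
Final answer: 2


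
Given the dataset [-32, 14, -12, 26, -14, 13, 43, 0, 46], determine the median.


First, sort the list: [-32, -14, -12, 0, 13, 14, 26, 43, 46]
The list has 9 elements (odd count).
The middle index is 4 (0-based), and the element there is 13.
Final answer: 13


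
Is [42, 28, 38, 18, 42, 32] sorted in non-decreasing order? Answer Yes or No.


Check consecutive pairs:
  42 <= 28? False
  28 <= 38? True
  38 <= 18? False
  18 <= 42? True
  42 <= 32? False
3 consecutive pair(s) are out of order, so the list is not sorted.
Final answer: No


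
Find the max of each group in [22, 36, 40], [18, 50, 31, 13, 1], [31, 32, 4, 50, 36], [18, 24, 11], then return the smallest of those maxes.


Find max of each group:
  Group 1: [22, 36, 40] -> max = 40
  Group 2: [18, 50, 31, 13, 1] -> max = 50
  Group 3: [31, 32, 4, 50, 36] -> max = 50
  Group 4: [18, 24, 11] -> max = 24
Maxes: [40, 50, 50, 24]
Minimum of maxes = 24
Final answer: 24


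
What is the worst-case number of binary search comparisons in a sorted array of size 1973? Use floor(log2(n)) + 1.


Binary search halves the search space each step.
Maximum comparisons = floor(log2(1973)) + 1
log2(1973) = 10.9462
floor(log2(1973)) = 10, so 10 + 1 = 11
Final answer: 11


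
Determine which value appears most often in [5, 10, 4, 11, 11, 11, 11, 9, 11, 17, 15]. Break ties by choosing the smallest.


Count the frequency of each value:
  4 appears 1 time(s)
  5 appears 1 time(s)
  9 appears 1 time(s)
  10 appears 1 time(s)
  11 appears 5 time(s)
  15 appears 1 time(s)
  17 appears 1 time(s)
Maximum frequency is 5.
Only 11 reaches that frequency, so it is the mode.
Final answer: 11


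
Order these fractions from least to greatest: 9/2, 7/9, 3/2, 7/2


Convert to decimal for comparison:
  9/2 = 4.5
  7/9 = 0.7778
  3/2 = 1.5
  7/2 = 3.5
Decimals in increasing order: 0.7778 < 1.5 < 3.5 < 4.5
Writing each back as its fraction gives the sorted order.
Final answer: 7/9, 3/2, 7/2, 9/2


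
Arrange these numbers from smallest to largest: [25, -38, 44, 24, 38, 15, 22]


Original list: [25, -38, 44, 24, 38, 15, 22]
Repeatedly take the smallest remaining element:
  Remaining [25, -38, 44, 24, 38, 15, 22] -> smallest is -38
  Remaining [25, 44, 24, 38, 15, 22] -> smallest is 15
  Remaining [25, 44, 24, 38, 22] -> smallest is 22
  Remaining [25, 44, 24, 38] -> smallest is 24
  Remaining [25, 44, 38] -> smallest is 25
  Remaining [44, 38] -> smallest is 38
  Remaining [44] -> smallest is 44
Collecting the picks in order gives the sorted list.
Final answer: [-38, 15, 22, 24, 25, 38, 44]


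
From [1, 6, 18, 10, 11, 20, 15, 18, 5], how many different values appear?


List all unique values:
Distinct values: [1, 5, 6, 10, 11, 15, 18, 20]
Count = 8
Final answer: 8


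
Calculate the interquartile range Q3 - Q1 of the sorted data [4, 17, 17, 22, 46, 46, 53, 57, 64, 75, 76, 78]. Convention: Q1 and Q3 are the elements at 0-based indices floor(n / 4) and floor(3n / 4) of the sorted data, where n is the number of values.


The data has n = 12 elements.
Q1 index = floor(12 / 4) = floor(3) = 3; Q3 index = floor(3 * 12 / 4) = floor(9) = 9
Q1 = element at index 3 = 22
Q3 = element at index 9 = 75
IQR = 75 - 22 = 53
Final answer: 53


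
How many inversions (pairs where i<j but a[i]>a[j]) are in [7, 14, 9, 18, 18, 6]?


For each element, count the later elements that are smaller than it:
  7 (index 0): smaller elements after it = [6] -> 1
  14 (index 1): smaller elements after it = [9, 6] -> 2
  9 (index 2): smaller elements after it = [6] -> 1
  18 (index 3): smaller elements after it = [6] -> 1
  18 (index 4): smaller elements after it = [6] -> 1
Total inversions = 1 + 2 + 1 + 1 + 1 = 6
Final answer: 6


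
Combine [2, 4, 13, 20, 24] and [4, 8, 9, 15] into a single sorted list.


List A: [2, 4, 13, 20, 24]
List B: [4, 8, 9, 15]
Repeatedly compare the front elements and take the smaller:
  2 vs 4 -> take 2
  4 vs 4 -> take 4
  13 vs 4 -> take 4
  13 vs 8 -> take 8
  13 vs 9 -> take 9
  13 vs 15 -> take 13
  20 vs 15 -> take 15
  B is exhausted; append the rest of A: [20, 24]
Final answer: [2, 4, 4, 8, 9, 13, 15, 20, 24]


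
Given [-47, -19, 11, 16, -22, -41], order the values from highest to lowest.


Original list: [-47, -19, 11, 16, -22, -41]
Repeatedly take the largest remaining element:
  Remaining [-47, -19, 11, 16, -22, -41] -> largest is 16
  Remaining [-47, -19, 11, -22, -41] -> largest is 11
  Remaining [-47, -19, -22, -41] -> largest is -19
  Remaining [-47, -22, -41] -> largest is -22
  Remaining [-47, -41] -> largest is -41
  Remaining [-47] -> largest is -47
Collecting the picks in order gives the descending list.
Final answer: [16, 11, -19, -22, -41, -47]


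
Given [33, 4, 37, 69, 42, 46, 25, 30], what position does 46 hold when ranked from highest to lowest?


Sort descending: [69, 46, 42, 37, 33, 30, 25, 4]
Find 46 in the sorted list.
46 is at position 2.
Final answer: 2


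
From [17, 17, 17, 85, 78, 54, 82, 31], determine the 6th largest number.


Sort descending: [85, 82, 78, 54, 31, 17, 17, 17]
The 6th element (1-indexed) is at index 5.
Value = 17
Final answer: 17


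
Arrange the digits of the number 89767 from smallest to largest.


The number 89767 has digits: 8, 9, 7, 6, 7
Sorted: 6, 7, 7, 8, 9
Joining the sorted digits gives the result.
Final answer: 67789


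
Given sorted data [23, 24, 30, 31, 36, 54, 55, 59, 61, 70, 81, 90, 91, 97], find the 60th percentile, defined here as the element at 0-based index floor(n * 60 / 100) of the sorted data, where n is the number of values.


The dataset has n = 14 elements.
Index = floor(14 * 60 / 100) = floor(840 / 100) = floor(8.4) = 8
Counting from index 0 in the sorted data, the element at index 8 is 61.
Final answer: 61


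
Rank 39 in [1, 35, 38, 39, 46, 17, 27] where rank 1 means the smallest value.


Sort ascending: [1, 17, 27, 35, 38, 39, 46]
Find 39 in the sorted list.
39 is at position 6 (1-indexed).
Final answer: 6


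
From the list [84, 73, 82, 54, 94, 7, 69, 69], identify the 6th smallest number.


Sort ascending: [7, 54, 69, 69, 73, 82, 84, 94]
The 6th element (1-indexed) is at index 5.
Value = 82
Final answer: 82


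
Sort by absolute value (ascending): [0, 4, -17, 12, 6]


Compute absolute values:
  |0| = 0
  |4| = 4
  |-17| = 17
  |12| = 12
  |6| = 6
Absolute values in increasing order: 0 < 4 < 6 < 12 < 17
Listing the original numbers in that order gives the answer.
Final answer: [0, 4, 6, 12, -17]


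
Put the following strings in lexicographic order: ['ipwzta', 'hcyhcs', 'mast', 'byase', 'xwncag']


Compare strings character by character (the first differing letter decides):
  'byase' < 'hcyhcs' since 'b' < 'h' at position 1
  'hcyhcs' < 'ipwzta' since 'h' < 'i' at position 1
  'ipwzta' < 'mast' since 'i' < 'm' at position 1
  'mast' < 'xwncag' since 'm' < 'x' at position 1
Chaining these comparisons gives the alphabetical order.
Final answer: ['byase', 'hcyhcs', 'ipwzta', 'mast', 'xwncag']


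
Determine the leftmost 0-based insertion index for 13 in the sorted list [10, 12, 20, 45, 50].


List is sorted: [10, 12, 20, 45, 50]
We need the leftmost position where 13 can be inserted, i.e. the first index whose element is >= 13 (or the end of the list if none is).
Binary search with low=0, high=5 (0-based indices):
  low=0, high=5, mid=2: a[2]=20 >= 13, so high = 2
  low=0, high=2, mid=1: a[1]=12 < 13, so low = 2
Now low = high = 2, so the insertion index is 2.
Final answer: 2


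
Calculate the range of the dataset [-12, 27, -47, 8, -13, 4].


Maximum value: 27
Minimum value: -47
Range = 27 - (-47) = 74
Final answer: 74


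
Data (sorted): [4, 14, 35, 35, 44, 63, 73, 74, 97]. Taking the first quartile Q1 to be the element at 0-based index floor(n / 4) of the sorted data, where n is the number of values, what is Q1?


The list has n = 9 elements.
Q1 index = floor(9 / 4) = floor(2.25) = 2
Counting from index 0 in the sorted data, the element at index 2 is 35.
Final answer: 35


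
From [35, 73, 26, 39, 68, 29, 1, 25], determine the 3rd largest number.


Sort descending: [73, 68, 39, 35, 29, 26, 25, 1]
The 3rd element (1-indexed) is at index 2.
Value = 39
Final answer: 39


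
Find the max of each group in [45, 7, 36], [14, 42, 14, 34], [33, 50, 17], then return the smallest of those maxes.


Find max of each group:
  Group 1: [45, 7, 36] -> max = 45
  Group 2: [14, 42, 14, 34] -> max = 42
  Group 3: [33, 50, 17] -> max = 50
Maxes: [45, 42, 50]
Minimum of maxes = 42
Final answer: 42


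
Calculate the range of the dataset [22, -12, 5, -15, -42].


Maximum value: 22
Minimum value: -42
Range = 22 - (-42) = 64
Final answer: 64


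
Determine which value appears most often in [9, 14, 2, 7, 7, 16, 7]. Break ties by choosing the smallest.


Count the frequency of each value:
  2 appears 1 time(s)
  7 appears 3 time(s)
  9 appears 1 time(s)
  14 appears 1 time(s)
  16 appears 1 time(s)
Maximum frequency is 3.
Only 7 reaches that frequency, so it is the mode.
Final answer: 7


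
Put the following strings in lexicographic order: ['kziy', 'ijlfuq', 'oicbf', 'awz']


Compare strings character by character (the first differing letter decides):
  'awz' < 'ijlfuq' since 'a' < 'i' at position 1
  'ijlfuq' < 'kziy' since 'i' < 'k' at position 1
  'kziy' < 'oicbf' since 'k' < 'o' at position 1
Chaining these comparisons gives the alphabetical order.
Final answer: ['awz', 'ijlfuq', 'kziy', 'oicbf']


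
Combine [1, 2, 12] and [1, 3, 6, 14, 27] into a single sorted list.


List A: [1, 2, 12]
List B: [1, 3, 6, 14, 27]
Repeatedly compare the front elements and take the smaller:
  1 vs 1 -> take 1
  2 vs 1 -> take 1
  2 vs 3 -> take 2
  12 vs 3 -> take 3
  12 vs 6 -> take 6
  12 vs 14 -> take 12
  A is exhausted; append the rest of B: [14, 27]
Final answer: [1, 1, 2, 3, 6, 12, 14, 27]


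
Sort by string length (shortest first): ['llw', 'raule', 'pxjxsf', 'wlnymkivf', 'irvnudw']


Compute lengths:
  'llw' has length 3
  'raule' has length 5
  'pxjxsf' has length 6
  'wlnymkivf' has length 9
  'irvnudw' has length 7
Lengths in increasing order: 3 < 5 < 6 < 7 < 9
Listing the words in that order gives the answer.
Final answer: ['llw', 'raule', 'pxjxsf', 'irvnudw', 'wlnymkivf']


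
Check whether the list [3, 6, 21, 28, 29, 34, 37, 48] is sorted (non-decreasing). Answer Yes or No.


Check consecutive pairs:
  3 <= 6? True
  6 <= 21? True
  21 <= 28? True
  28 <= 29? True
  29 <= 34? True
  34 <= 37? True
  37 <= 48? True
Every consecutive pair is in order, so the list is non-decreasing.
Final answer: Yes


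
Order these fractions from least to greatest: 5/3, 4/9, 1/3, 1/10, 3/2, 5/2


Convert to decimal for comparison:
  5/3 = 1.6667
  4/9 = 0.4444
  1/3 = 0.3333
  1/10 = 0.1
  3/2 = 1.5
  5/2 = 2.5
Decimals in increasing order: 0.1 < 0.3333 < 0.4444 < 1.5 < 1.6667 < 2.5
Writing each back as its fraction gives the sorted order.
Final answer: 1/10, 1/3, 4/9, 3/2, 5/3, 5/2


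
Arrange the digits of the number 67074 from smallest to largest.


The number 67074 has digits: 6, 7, 0, 7, 4
Sorted: 0, 4, 6, 7, 7
Joining the sorted digits gives the result.
Final answer: 04677


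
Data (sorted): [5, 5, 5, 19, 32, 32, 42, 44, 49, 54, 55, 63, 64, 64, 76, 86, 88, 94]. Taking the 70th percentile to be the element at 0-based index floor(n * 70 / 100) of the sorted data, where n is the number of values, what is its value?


The dataset has n = 18 elements.
Index = floor(18 * 70 / 100) = floor(1260 / 100) = floor(12.6) = 12
Counting from index 0 in the sorted data, the element at index 12 is 64.
Final answer: 64


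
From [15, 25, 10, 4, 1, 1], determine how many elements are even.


Check each element:
  15 is odd
  25 is odd
  10 is even
  4 is even
  1 is odd
  1 is odd
Evens: [10, 4]
Count of evens = 2
Final answer: 2


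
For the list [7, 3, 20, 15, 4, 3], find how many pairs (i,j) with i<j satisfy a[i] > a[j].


For each element, count the later elements that are smaller than it:
  7 (index 0): smaller elements after it = [3, 4, 3] -> 3
  3 (index 1): smaller elements after it = [] -> 0
  20 (index 2): smaller elements after it = [15, 4, 3] -> 3
  15 (index 3): smaller elements after it = [4, 3] -> 2
  4 (index 4): smaller elements after it = [3] -> 1
Total inversions = 3 + 0 + 3 + 2 + 1 = 9
Final answer: 9


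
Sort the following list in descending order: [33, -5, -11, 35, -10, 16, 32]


Original list: [33, -5, -11, 35, -10, 16, 32]
Repeatedly take the largest remaining element:
  Remaining [33, -5, -11, 35, -10, 16, 32] -> largest is 35
  Remaining [33, -5, -11, -10, 16, 32] -> largest is 33
  Remaining [-5, -11, -10, 16, 32] -> largest is 32
  Remaining [-5, -11, -10, 16] -> largest is 16
  Remaining [-5, -11, -10] -> largest is -5
  Remaining [-11, -10] -> largest is -10
  Remaining [-11] -> largest is -11
Collecting the picks in order gives the descending list.
Final answer: [35, 33, 32, 16, -5, -10, -11]


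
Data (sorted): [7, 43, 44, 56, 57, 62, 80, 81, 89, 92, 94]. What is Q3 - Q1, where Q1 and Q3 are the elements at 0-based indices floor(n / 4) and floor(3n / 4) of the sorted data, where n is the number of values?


The data has n = 11 elements.
Q1 index = floor(11 / 4) = floor(2.75) = 2; Q3 index = floor(3 * 11 / 4) = floor(8.25) = 8
Q1 = element at index 2 = 44
Q3 = element at index 8 = 89
IQR = 89 - 44 = 45
Final answer: 45


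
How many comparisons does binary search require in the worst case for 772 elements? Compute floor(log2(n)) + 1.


Binary search halves the search space each step.
Maximum comparisons = floor(log2(772)) + 1
log2(772) = 9.5925
floor(log2(772)) = 9, so 9 + 1 = 10
Final answer: 10


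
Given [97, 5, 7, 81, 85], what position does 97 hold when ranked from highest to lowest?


Sort descending: [97, 85, 81, 7, 5]
Find 97 in the sorted list.
97 is at position 1.
Final answer: 1


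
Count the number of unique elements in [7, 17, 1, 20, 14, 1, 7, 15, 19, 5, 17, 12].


List all unique values:
Distinct values: [1, 5, 7, 12, 14, 15, 17, 19, 20]
Count = 9
Final answer: 9


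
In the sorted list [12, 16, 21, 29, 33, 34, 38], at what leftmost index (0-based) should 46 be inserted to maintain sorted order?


List is sorted: [12, 16, 21, 29, 33, 34, 38]
We need the leftmost position where 46 can be inserted, i.e. the first index whose element is >= 46 (or the end of the list if none is).
Binary search with low=0, high=7 (0-based indices):
  low=0, high=7, mid=3: a[3]=29 < 46, so low = 4
  low=4, high=7, mid=5: a[5]=34 < 46, so low = 6
  low=6, high=7, mid=6: a[6]=38 < 46, so low = 7
Now low = high = 7, so the insertion index is 7.
Final answer: 7


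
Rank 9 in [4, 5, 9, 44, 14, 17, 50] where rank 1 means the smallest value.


Sort ascending: [4, 5, 9, 14, 17, 44, 50]
Find 9 in the sorted list.
9 is at position 3 (1-indexed).
Final answer: 3


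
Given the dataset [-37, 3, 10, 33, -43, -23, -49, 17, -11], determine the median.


First, sort the list: [-49, -43, -37, -23, -11, 3, 10, 17, 33]
The list has 9 elements (odd count).
The middle index is 4 (0-based), and the element there is -11.
Final answer: -11


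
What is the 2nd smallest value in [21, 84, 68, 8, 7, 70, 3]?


Sort ascending: [3, 7, 8, 21, 68, 70, 84]
The 2nd element (1-indexed) is at index 1.
Value = 7
Final answer: 7


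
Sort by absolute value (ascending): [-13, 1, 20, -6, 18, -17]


Compute absolute values:
  |-13| = 13
  |1| = 1
  |20| = 20
  |-6| = 6
  |18| = 18
  |-17| = 17
Absolute values in increasing order: 1 < 6 < 13 < 17 < 18 < 20
Listing the original numbers in that order gives the answer.
Final answer: [1, -6, -13, -17, 18, 20]


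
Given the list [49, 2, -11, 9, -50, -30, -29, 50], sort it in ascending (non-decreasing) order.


Original list: [49, 2, -11, 9, -50, -30, -29, 50]
Repeatedly take the smallest remaining element:
  Remaining [49, 2, -11, 9, -50, -30, -29, 50] -> smallest is -50
  Remaining [49, 2, -11, 9, -30, -29, 50] -> smallest is -30
  Remaining [49, 2, -11, 9, -29, 50] -> smallest is -29
  Remaining [49, 2, -11, 9, 50] -> smallest is -11
  Remaining [49, 2, 9, 50] -> smallest is 2
  Remaining [49, 9, 50] -> smallest is 9
  Remaining [49, 50] -> smallest is 49
  Remaining [50] -> smallest is 50
Collecting the picks in order gives the sorted list.
Final answer: [-50, -30, -29, -11, 2, 9, 49, 50]


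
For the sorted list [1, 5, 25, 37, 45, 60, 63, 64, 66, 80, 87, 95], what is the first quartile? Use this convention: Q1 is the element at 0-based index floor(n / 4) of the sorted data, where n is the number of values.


The list has n = 12 elements.
Q1 index = floor(12 / 4) = floor(3) = 3
Counting from index 0 in the sorted data, the element at index 3 is 37.
Final answer: 37


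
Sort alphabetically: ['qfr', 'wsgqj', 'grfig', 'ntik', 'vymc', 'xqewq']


Compare strings character by character (the first differing letter decides):
  'grfig' < 'ntik' since 'g' < 'n' at position 1
  'ntik' < 'qfr' since 'n' < 'q' at position 1
  'qfr' < 'vymc' since 'q' < 'v' at position 1
  'vymc' < 'wsgqj' since 'v' < 'w' at position 1
  'wsgqj' < 'xqewq' since 'w' < 'x' at position 1
Chaining these comparisons gives the alphabetical order.
Final answer: ['grfig', 'ntik', 'qfr', 'vymc', 'wsgqj', 'xqewq']


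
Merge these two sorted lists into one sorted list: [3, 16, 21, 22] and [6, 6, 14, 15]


List A: [3, 16, 21, 22]
List B: [6, 6, 14, 15]
Repeatedly compare the front elements and take the smaller:
  3 vs 6 -> take 3
  16 vs 6 -> take 6
  16 vs 6 -> take 6
  16 vs 14 -> take 14
  16 vs 15 -> take 15
  B is exhausted; append the rest of A: [16, 21, 22]
Final answer: [3, 6, 6, 14, 15, 16, 21, 22]


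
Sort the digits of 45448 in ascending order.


The number 45448 has digits: 4, 5, 4, 4, 8
Sorted: 4, 4, 4, 5, 8
Joining the sorted digits gives the result.
Final answer: 44458


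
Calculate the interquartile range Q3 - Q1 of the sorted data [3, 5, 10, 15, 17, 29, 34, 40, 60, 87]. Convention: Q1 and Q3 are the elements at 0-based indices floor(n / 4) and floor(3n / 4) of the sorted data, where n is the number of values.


The data has n = 10 elements.
Q1 index = floor(10 / 4) = floor(2.5) = 2; Q3 index = floor(3 * 10 / 4) = floor(7.5) = 7
Q1 = element at index 2 = 10
Q3 = element at index 7 = 40
IQR = 40 - 10 = 30
Final answer: 30


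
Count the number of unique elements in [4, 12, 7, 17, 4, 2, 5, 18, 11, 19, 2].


List all unique values:
Distinct values: [2, 4, 5, 7, 11, 12, 17, 18, 19]
Count = 9
Final answer: 9


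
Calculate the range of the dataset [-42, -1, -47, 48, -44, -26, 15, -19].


Maximum value: 48
Minimum value: -47
Range = 48 - (-47) = 95
Final answer: 95


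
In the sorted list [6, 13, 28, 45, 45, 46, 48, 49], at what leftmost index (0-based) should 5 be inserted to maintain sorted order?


List is sorted: [6, 13, 28, 45, 45, 46, 48, 49]
We need the leftmost position where 5 can be inserted, i.e. the first index whose element is >= 5 (or the end of the list if none is).
Binary search with low=0, high=8 (0-based indices):
  low=0, high=8, mid=4: a[4]=45 >= 5, so high = 4
  low=0, high=4, mid=2: a[2]=28 >= 5, so high = 2
  low=0, high=2, mid=1: a[1]=13 >= 5, so high = 1
  low=0, high=1, mid=0: a[0]=6 >= 5, so high = 0
Now low = high = 0, so the insertion index is 0.
Final answer: 0


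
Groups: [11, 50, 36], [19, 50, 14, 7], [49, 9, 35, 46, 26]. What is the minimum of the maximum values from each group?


Find max of each group:
  Group 1: [11, 50, 36] -> max = 50
  Group 2: [19, 50, 14, 7] -> max = 50
  Group 3: [49, 9, 35, 46, 26] -> max = 49
Maxes: [50, 50, 49]
Minimum of maxes = 49
Final answer: 49


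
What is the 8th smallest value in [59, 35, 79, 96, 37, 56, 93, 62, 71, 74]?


Sort ascending: [35, 37, 56, 59, 62, 71, 74, 79, 93, 96]
The 8th element (1-indexed) is at index 7.
Value = 79
Final answer: 79


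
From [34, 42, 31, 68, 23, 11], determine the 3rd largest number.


Sort descending: [68, 42, 34, 31, 23, 11]
The 3rd element (1-indexed) is at index 2.
Value = 34
Final answer: 34


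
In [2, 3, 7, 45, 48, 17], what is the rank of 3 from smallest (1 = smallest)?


Sort ascending: [2, 3, 7, 17, 45, 48]
Find 3 in the sorted list.
3 is at position 2 (1-indexed).
Final answer: 2


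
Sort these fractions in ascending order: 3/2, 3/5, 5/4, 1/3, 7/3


Convert to decimal for comparison:
  3/2 = 1.5
  3/5 = 0.6
  5/4 = 1.25
  1/3 = 0.3333
  7/3 = 2.3333
Decimals in increasing order: 0.3333 < 0.6 < 1.25 < 1.5 < 2.3333
Writing each back as its fraction gives the sorted order.
Final answer: 1/3, 3/5, 5/4, 3/2, 7/3


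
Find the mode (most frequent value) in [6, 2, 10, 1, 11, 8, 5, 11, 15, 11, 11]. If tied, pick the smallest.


Count the frequency of each value:
  1 appears 1 time(s)
  2 appears 1 time(s)
  5 appears 1 time(s)
  6 appears 1 time(s)
  8 appears 1 time(s)
  10 appears 1 time(s)
  11 appears 4 time(s)
  15 appears 1 time(s)
Maximum frequency is 4.
Only 11 reaches that frequency, so it is the mode.
Final answer: 11


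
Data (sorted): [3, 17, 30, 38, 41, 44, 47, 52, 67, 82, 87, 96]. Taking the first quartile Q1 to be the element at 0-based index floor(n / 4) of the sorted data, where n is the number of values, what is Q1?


The list has n = 12 elements.
Q1 index = floor(12 / 4) = floor(3) = 3
Counting from index 0 in the sorted data, the element at index 3 is 38.
Final answer: 38


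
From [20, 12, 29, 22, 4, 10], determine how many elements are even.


Check each element:
  20 is even
  12 is even
  29 is odd
  22 is even
  4 is even
  10 is even
Evens: [20, 12, 22, 4, 10]
Count of evens = 5
Final answer: 5


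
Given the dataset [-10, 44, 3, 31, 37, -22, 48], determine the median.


First, sort the list: [-22, -10, 3, 31, 37, 44, 48]
The list has 7 elements (odd count).
The middle index is 3 (0-based), and the element there is 31.
Final answer: 31


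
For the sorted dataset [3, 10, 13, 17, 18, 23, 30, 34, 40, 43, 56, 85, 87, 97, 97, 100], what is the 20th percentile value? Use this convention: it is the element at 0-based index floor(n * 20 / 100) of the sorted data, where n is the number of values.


The dataset has n = 16 elements.
Index = floor(16 * 20 / 100) = floor(320 / 100) = floor(3.2) = 3
Counting from index 0 in the sorted data, the element at index 3 is 17.
Final answer: 17


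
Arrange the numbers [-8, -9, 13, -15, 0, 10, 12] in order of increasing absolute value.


Compute absolute values:
  |-8| = 8
  |-9| = 9
  |13| = 13
  |-15| = 15
  |0| = 0
  |10| = 10
  |12| = 12
Absolute values in increasing order: 0 < 8 < 9 < 10 < 12 < 13 < 15
Listing the original numbers in that order gives the answer.
Final answer: [0, -8, -9, 10, 12, 13, -15]


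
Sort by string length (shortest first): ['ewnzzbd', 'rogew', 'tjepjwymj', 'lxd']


Compute lengths:
  'ewnzzbd' has length 7
  'rogew' has length 5
  'tjepjwymj' has length 9
  'lxd' has length 3
Lengths in increasing order: 3 < 5 < 7 < 9
Listing the words in that order gives the answer.
Final answer: ['lxd', 'rogew', 'ewnzzbd', 'tjepjwymj']


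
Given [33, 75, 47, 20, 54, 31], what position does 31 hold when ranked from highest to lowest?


Sort descending: [75, 54, 47, 33, 31, 20]
Find 31 in the sorted list.
31 is at position 5.
Final answer: 5


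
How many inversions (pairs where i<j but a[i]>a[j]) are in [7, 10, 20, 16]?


For each element, count the later elements that are smaller than it:
  7 (index 0): smaller elements after it = [] -> 0
  10 (index 1): smaller elements after it = [] -> 0
  20 (index 2): smaller elements after it = [16] -> 1
Total inversions = 0 + 0 + 1 = 1
Final answer: 1


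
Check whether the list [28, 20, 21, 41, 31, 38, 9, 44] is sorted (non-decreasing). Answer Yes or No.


Check consecutive pairs:
  28 <= 20? False
  20 <= 21? True
  21 <= 41? True
  41 <= 31? False
  31 <= 38? True
  38 <= 9? False
  9 <= 44? True
3 consecutive pair(s) are out of order, so the list is not sorted.
Final answer: No


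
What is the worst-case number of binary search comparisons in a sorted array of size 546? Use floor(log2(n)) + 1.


Binary search halves the search space each step.
Maximum comparisons = floor(log2(546)) + 1
log2(546) = 9.0928
floor(log2(546)) = 9, so 9 + 1 = 10
Final answer: 10


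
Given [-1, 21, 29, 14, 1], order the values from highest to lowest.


Original list: [-1, 21, 29, 14, 1]
Repeatedly take the largest remaining element:
  Remaining [-1, 21, 29, 14, 1] -> largest is 29
  Remaining [-1, 21, 14, 1] -> largest is 21
  Remaining [-1, 14, 1] -> largest is 14
  Remaining [-1, 1] -> largest is 1
  Remaining [-1] -> largest is -1
Collecting the picks in order gives the descending list.
Final answer: [29, 21, 14, 1, -1]


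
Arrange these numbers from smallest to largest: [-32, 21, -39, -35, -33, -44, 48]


Original list: [-32, 21, -39, -35, -33, -44, 48]
Repeatedly take the smallest remaining element:
  Remaining [-32, 21, -39, -35, -33, -44, 48] -> smallest is -44
  Remaining [-32, 21, -39, -35, -33, 48] -> smallest is -39
  Remaining [-32, 21, -35, -33, 48] -> smallest is -35
  Remaining [-32, 21, -33, 48] -> smallest is -33
  Remaining [-32, 21, 48] -> smallest is -32
  Remaining [21, 48] -> smallest is 21
  Remaining [48] -> smallest is 48
Collecting the picks in order gives the sorted list.
Final answer: [-44, -39, -35, -33, -32, 21, 48]


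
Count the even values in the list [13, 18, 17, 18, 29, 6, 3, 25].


Check each element:
  13 is odd
  18 is even
  17 is odd
  18 is even
  29 is odd
  6 is even
  3 is odd
  25 is odd
Evens: [18, 18, 6]
Count of evens = 3
Final answer: 3


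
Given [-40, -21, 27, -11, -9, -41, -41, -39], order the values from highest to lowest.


Original list: [-40, -21, 27, -11, -9, -41, -41, -39]
Repeatedly take the largest remaining element:
  Remaining [-40, -21, 27, -11, -9, -41, -41, -39] -> largest is 27
  Remaining [-40, -21, -11, -9, -41, -41, -39] -> largest is -9
  Remaining [-40, -21, -11, -41, -41, -39] -> largest is -11
  Remaining [-40, -21, -41, -41, -39] -> largest is -21
  Remaining [-40, -41, -41, -39] -> largest is -39
  Remaining [-40, -41, -41] -> largest is -40
  Remaining [-41, -41] -> largest is -41
  Remaining [-41] -> largest is -41
Collecting the picks in order gives the descending list.
Final answer: [27, -9, -11, -21, -39, -40, -41, -41]


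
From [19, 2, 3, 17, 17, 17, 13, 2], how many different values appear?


List all unique values:
Distinct values: [2, 3, 13, 17, 19]
Count = 5
Final answer: 5


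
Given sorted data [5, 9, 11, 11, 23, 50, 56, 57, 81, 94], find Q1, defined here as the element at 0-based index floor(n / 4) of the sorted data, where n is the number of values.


The list has n = 10 elements.
Q1 index = floor(10 / 4) = floor(2.5) = 2
Counting from index 0 in the sorted data, the element at index 2 is 11.
Final answer: 11


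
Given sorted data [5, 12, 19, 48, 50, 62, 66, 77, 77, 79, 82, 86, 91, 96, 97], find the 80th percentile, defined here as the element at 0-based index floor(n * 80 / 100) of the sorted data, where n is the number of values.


The dataset has n = 15 elements.
Index = floor(15 * 80 / 100) = floor(1200 / 100) = floor(12) = 12
Counting from index 0 in the sorted data, the element at index 12 is 91.
Final answer: 91


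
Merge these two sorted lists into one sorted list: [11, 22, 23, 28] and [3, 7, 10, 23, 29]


List A: [11, 22, 23, 28]
List B: [3, 7, 10, 23, 29]
Repeatedly compare the front elements and take the smaller:
  11 vs 3 -> take 3
  11 vs 7 -> take 7
  11 vs 10 -> take 10
  11 vs 23 -> take 11
  22 vs 23 -> take 22
  23 vs 23 -> take 23
  28 vs 23 -> take 23
  28 vs 29 -> take 28
  A is exhausted; append the rest of B: [29]
Final answer: [3, 7, 10, 11, 22, 23, 23, 28, 29]


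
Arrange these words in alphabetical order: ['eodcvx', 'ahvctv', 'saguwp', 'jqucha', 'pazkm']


Compare strings character by character (the first differing letter decides):
  'ahvctv' < 'eodcvx' since 'a' < 'e' at position 1
  'eodcvx' < 'jqucha' since 'e' < 'j' at position 1
  'jqucha' < 'pazkm' since 'j' < 'p' at position 1
  'pazkm' < 'saguwp' since 'p' < 's' at position 1
Chaining these comparisons gives the alphabetical order.
Final answer: ['ahvctv', 'eodcvx', 'jqucha', 'pazkm', 'saguwp']


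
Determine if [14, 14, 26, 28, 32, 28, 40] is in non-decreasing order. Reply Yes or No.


Check consecutive pairs:
  14 <= 14? True
  14 <= 26? True
  26 <= 28? True
  28 <= 32? True
  32 <= 28? False
  28 <= 40? True
1 consecutive pair(s) are out of order, so the list is not sorted.
Final answer: No


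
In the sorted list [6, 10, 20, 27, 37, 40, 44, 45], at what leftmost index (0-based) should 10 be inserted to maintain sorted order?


List is sorted: [6, 10, 20, 27, 37, 40, 44, 45]
We need the leftmost position where 10 can be inserted, i.e. the first index whose element is >= 10 (or the end of the list if none is).
Binary search with low=0, high=8 (0-based indices):
  low=0, high=8, mid=4: a[4]=37 >= 10, so high = 4
  low=0, high=4, mid=2: a[2]=20 >= 10, so high = 2
  low=0, high=2, mid=1: a[1]=10 >= 10, so high = 1
  low=0, high=1, mid=0: a[0]=6 < 10, so low = 1
Now low = high = 1, so the insertion index is 1.
Final answer: 1


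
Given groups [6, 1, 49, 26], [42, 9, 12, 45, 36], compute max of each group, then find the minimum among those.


Find max of each group:
  Group 1: [6, 1, 49, 26] -> max = 49
  Group 2: [42, 9, 12, 45, 36] -> max = 45
Maxes: [49, 45]
Minimum of maxes = 45
Final answer: 45


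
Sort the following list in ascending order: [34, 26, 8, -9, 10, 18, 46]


Original list: [34, 26, 8, -9, 10, 18, 46]
Repeatedly take the smallest remaining element:
  Remaining [34, 26, 8, -9, 10, 18, 46] -> smallest is -9
  Remaining [34, 26, 8, 10, 18, 46] -> smallest is 8
  Remaining [34, 26, 10, 18, 46] -> smallest is 10
  Remaining [34, 26, 18, 46] -> smallest is 18
  Remaining [34, 26, 46] -> smallest is 26
  Remaining [34, 46] -> smallest is 34
  Remaining [46] -> smallest is 46
Collecting the picks in order gives the sorted list.
Final answer: [-9, 8, 10, 18, 26, 34, 46]


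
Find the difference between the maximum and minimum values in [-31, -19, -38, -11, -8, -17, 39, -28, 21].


Maximum value: 39
Minimum value: -38
Range = 39 - (-38) = 77
Final answer: 77


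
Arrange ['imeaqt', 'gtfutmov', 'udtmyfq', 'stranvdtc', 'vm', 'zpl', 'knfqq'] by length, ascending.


Compute lengths:
  'imeaqt' has length 6
  'gtfutmov' has length 8
  'udtmyfq' has length 7
  'stranvdtc' has length 9
  'vm' has length 2
  'zpl' has length 3
  'knfqq' has length 5
Lengths in increasing order: 2 < 3 < 5 < 6 < 7 < 8 < 9
Listing the words in that order gives the answer.
Final answer: ['vm', 'zpl', 'knfqq', 'imeaqt', 'udtmyfq', 'gtfutmov', 'stranvdtc']


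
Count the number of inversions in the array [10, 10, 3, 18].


For each element, count the later elements that are smaller than it:
  10 (index 0): smaller elements after it = [3] -> 1
  10 (index 1): smaller elements after it = [3] -> 1
  3 (index 2): smaller elements after it = [] -> 0
Total inversions = 1 + 1 + 0 = 2
Final answer: 2


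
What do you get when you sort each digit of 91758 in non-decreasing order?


The number 91758 has digits: 9, 1, 7, 5, 8
Sorted: 1, 5, 7, 8, 9
Joining the sorted digits gives the result.
Final answer: 15789


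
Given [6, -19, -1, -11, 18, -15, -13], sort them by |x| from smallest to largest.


Compute absolute values:
  |6| = 6
  |-19| = 19
  |-1| = 1
  |-11| = 11
  |18| = 18
  |-15| = 15
  |-13| = 13
Absolute values in increasing order: 1 < 6 < 11 < 13 < 15 < 18 < 19
Listing the original numbers in that order gives the answer.
Final answer: [-1, 6, -11, -13, -15, 18, -19]


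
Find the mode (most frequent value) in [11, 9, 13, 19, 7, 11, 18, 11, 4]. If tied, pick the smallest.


Count the frequency of each value:
  4 appears 1 time(s)
  7 appears 1 time(s)
  9 appears 1 time(s)
  11 appears 3 time(s)
  13 appears 1 time(s)
  18 appears 1 time(s)
  19 appears 1 time(s)
Maximum frequency is 3.
Only 11 reaches that frequency, so it is the mode.
Final answer: 11


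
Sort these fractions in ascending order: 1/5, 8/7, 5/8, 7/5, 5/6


Convert to decimal for comparison:
  1/5 = 0.2
  8/7 = 1.1429
  5/8 = 0.625
  7/5 = 1.4
  5/6 = 0.8333
Decimals in increasing order: 0.2 < 0.625 < 0.8333 < 1.1429 < 1.4
Writing each back as its fraction gives the sorted order.
Final answer: 1/5, 5/8, 5/6, 8/7, 7/5


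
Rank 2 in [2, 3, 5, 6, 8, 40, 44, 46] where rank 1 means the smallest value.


Sort ascending: [2, 3, 5, 6, 8, 40, 44, 46]
Find 2 in the sorted list.
2 is at position 1 (1-indexed).
Final answer: 1


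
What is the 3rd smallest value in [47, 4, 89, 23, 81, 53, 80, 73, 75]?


Sort ascending: [4, 23, 47, 53, 73, 75, 80, 81, 89]
The 3rd element (1-indexed) is at index 2.
Value = 47
Final answer: 47


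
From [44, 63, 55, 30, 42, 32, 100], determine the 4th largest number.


Sort descending: [100, 63, 55, 44, 42, 32, 30]
The 4th element (1-indexed) is at index 3.
Value = 44
Final answer: 44


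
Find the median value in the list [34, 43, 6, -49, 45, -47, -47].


First, sort the list: [-49, -47, -47, 6, 34, 43, 45]
The list has 7 elements (odd count).
The middle index is 3 (0-based), and the element there is 6.
Final answer: 6


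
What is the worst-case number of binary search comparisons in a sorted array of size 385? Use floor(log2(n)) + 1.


Binary search halves the search space each step.
Maximum comparisons = floor(log2(385)) + 1
log2(385) = 8.5887
floor(log2(385)) = 8, so 8 + 1 = 9
Final answer: 9


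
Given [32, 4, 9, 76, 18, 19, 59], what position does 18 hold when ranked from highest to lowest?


Sort descending: [76, 59, 32, 19, 18, 9, 4]
Find 18 in the sorted list.
18 is at position 5.
Final answer: 5


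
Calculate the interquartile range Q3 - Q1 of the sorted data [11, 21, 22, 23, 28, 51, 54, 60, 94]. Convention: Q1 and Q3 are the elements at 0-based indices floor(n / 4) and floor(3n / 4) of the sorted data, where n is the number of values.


The data has n = 9 elements.
Q1 index = floor(9 / 4) = floor(2.25) = 2; Q3 index = floor(3 * 9 / 4) = floor(6.75) = 6
Q1 = element at index 2 = 22
Q3 = element at index 6 = 54
IQR = 54 - 22 = 32
Final answer: 32


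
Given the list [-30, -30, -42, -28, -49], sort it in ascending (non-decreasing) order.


Original list: [-30, -30, -42, -28, -49]
Repeatedly take the smallest remaining element:
  Remaining [-30, -30, -42, -28, -49] -> smallest is -49
  Remaining [-30, -30, -42, -28] -> smallest is -42
  Remaining [-30, -30, -28] -> smallest is -30
  Remaining [-30, -28] -> smallest is -30
  Remaining [-28] -> smallest is -28
Collecting the picks in order gives the sorted list.
Final answer: [-49, -42, -30, -30, -28]


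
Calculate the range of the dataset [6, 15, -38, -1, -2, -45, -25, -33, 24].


Maximum value: 24
Minimum value: -45
Range = 24 - (-45) = 69
Final answer: 69


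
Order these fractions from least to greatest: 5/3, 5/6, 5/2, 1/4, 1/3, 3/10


Convert to decimal for comparison:
  5/3 = 1.6667
  5/6 = 0.8333
  5/2 = 2.5
  1/4 = 0.25
  1/3 = 0.3333
  3/10 = 0.3
Decimals in increasing order: 0.25 < 0.3 < 0.3333 < 0.8333 < 1.6667 < 2.5
Writing each back as its fraction gives the sorted order.
Final answer: 1/4, 3/10, 1/3, 5/6, 5/3, 5/2


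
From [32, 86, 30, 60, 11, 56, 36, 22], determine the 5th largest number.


Sort descending: [86, 60, 56, 36, 32, 30, 22, 11]
The 5th element (1-indexed) is at index 4.
Value = 32
Final answer: 32


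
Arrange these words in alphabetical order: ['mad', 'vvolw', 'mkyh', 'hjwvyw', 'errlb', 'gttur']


Compare strings character by character (the first differing letter decides):
  'errlb' < 'gttur' since 'e' < 'g' at position 1
  'gttur' < 'hjwvyw' since 'g' < 'h' at position 1
  'hjwvyw' < 'mad' since 'h' < 'm' at position 1
  'mad' < 'mkyh' since 'a' < 'k' at position 2
  'mkyh' < 'vvolw' since 'm' < 'v' at position 1
Chaining these comparisons gives the alphabetical order.
Final answer: ['errlb', 'gttur', 'hjwvyw', 'mad', 'mkyh', 'vvolw']


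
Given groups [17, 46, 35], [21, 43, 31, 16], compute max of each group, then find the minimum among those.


Find max of each group:
  Group 1: [17, 46, 35] -> max = 46
  Group 2: [21, 43, 31, 16] -> max = 43
Maxes: [46, 43]
Minimum of maxes = 43
Final answer: 43
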